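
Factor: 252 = 2^2 *3^2*7^1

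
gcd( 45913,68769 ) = 1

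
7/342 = 7/342 = 0.02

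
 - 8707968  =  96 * ( - 90708 ) 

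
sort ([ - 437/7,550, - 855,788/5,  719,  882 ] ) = [ - 855,-437/7,788/5,550, 719,882 ]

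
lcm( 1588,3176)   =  3176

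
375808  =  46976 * 8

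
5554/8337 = 5554/8337  =  0.67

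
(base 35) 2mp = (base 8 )6255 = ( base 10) 3245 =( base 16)CAD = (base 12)1A65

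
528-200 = 328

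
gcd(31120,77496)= 8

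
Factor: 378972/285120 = 319/240 = 2^ ( - 4) *3^ ( - 1)* 5^ ( - 1)*11^1*29^1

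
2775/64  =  43 + 23/64 = 43.36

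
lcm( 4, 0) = 0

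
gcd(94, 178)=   2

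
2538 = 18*141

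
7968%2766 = 2436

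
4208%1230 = 518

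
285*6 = 1710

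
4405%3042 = 1363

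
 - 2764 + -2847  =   - 5611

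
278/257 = 1 + 21/257=1.08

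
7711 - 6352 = 1359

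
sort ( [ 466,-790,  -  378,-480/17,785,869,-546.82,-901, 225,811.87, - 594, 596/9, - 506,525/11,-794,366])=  [ - 901,-794 , - 790, - 594 , - 546.82, - 506, - 378, - 480/17,525/11,596/9,225, 366, 466,785,  811.87,869 ] 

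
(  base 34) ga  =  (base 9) 675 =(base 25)M4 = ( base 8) 1052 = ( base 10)554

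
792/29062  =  36/1321=0.03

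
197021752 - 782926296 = - 585904544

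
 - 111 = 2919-3030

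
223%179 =44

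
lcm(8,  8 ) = 8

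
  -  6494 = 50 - 6544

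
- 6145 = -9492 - -3347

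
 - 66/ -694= 33/347 = 0.10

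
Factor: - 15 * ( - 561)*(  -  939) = -3^3 * 5^1*11^1* 17^1  *313^1 = - 7901685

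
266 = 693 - 427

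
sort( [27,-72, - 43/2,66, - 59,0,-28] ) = [-72, - 59,- 28,-43/2,0,27,66 ]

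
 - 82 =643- 725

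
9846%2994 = 864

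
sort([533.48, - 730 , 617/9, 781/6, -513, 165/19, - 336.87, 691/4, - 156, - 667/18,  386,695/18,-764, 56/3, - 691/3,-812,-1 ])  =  [ - 812,  -  764,  -  730, - 513 ,-336.87,-691/3,-156, - 667/18, - 1,165/19,56/3,695/18,617/9, 781/6, 691/4,386, 533.48 ] 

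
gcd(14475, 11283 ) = 3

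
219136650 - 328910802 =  - 109774152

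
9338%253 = 230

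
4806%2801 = 2005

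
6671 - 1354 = 5317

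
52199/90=52199/90 = 579.99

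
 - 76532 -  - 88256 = 11724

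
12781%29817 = 12781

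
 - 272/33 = -272/33 = - 8.24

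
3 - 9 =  - 6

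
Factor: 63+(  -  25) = 38 = 2^1*19^1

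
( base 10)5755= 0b1011001111011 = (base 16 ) 167b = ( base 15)1a8a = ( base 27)7o4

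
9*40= 360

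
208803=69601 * 3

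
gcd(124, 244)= 4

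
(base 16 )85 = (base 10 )133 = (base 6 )341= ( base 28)4L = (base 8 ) 205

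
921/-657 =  - 2+131/219 = - 1.40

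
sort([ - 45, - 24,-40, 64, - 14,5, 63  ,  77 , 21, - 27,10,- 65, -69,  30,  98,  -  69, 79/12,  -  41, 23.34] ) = [-69, - 69, - 65,  -  45, - 41,  -  40,  -  27,-24, - 14, 5,79/12,10, 21, 23.34, 30,63, 64, 77,98 ] 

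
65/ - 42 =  - 2+19/42  =  - 1.55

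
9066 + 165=9231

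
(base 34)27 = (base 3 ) 2210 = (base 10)75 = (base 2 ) 1001011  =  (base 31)2D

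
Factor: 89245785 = 3^1*5^1*73^1 * 149^1*547^1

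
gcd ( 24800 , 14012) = 124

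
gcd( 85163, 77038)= 13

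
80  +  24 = 104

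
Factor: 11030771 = 727^1*15173^1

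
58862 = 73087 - 14225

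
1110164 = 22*50462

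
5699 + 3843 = 9542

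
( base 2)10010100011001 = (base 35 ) 7QC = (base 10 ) 9497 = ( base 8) 22431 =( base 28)c35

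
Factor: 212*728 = 154336 = 2^5*7^1*13^1*53^1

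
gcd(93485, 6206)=1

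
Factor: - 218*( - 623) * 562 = 76327468  =  2^2  *  7^1*89^1*109^1*281^1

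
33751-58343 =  - 24592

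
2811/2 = 1405 + 1/2 = 1405.50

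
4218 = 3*1406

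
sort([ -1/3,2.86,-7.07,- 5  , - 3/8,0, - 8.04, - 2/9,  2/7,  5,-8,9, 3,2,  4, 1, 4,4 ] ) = [ - 8.04 , - 8, - 7.07,-5,  -  3/8, - 1/3, - 2/9 , 0, 2/7, 1,2, 2.86, 3,4,4,4,5, 9 ] 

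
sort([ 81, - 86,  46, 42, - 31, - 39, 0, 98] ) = [-86, -39,  -  31,  0,  42, 46,81,98]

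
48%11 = 4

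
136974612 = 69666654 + 67307958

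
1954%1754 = 200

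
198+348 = 546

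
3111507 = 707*4401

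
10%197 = 10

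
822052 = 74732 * 11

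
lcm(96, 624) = 1248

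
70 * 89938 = 6295660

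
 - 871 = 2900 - 3771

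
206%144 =62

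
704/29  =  24 + 8/29 = 24.28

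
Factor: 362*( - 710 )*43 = -11051860= - 2^2*5^1*43^1*71^1*181^1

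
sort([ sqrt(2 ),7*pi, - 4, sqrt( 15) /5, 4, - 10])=[ - 10, - 4, sqrt( 15)/5,sqrt(  2),4, 7 * pi]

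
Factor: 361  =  19^2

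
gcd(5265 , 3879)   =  9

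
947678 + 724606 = 1672284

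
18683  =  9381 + 9302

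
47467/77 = 616 + 5/11 =616.45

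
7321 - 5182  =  2139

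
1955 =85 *23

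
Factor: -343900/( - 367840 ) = 2^( - 3)*5^1*11^ ( - 2 ) * 181^1 =905/968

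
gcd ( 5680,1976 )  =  8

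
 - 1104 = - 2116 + 1012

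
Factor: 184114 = 2^1 * 7^1*13151^1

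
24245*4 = 96980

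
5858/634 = 9 + 76/317 = 9.24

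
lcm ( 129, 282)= 12126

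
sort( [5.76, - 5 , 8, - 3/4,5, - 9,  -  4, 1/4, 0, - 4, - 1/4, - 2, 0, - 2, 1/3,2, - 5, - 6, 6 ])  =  [- 9 , - 6, - 5,-5, - 4, - 4, - 2 , - 2 , - 3/4, - 1/4, 0,0 , 1/4,1/3, 2, 5,  5.76, 6,8 ]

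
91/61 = 1 +30/61 = 1.49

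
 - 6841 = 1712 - 8553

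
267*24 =6408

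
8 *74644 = 597152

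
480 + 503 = 983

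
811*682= 553102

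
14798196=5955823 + 8842373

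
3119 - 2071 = 1048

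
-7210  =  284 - 7494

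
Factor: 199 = 199^1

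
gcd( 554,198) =2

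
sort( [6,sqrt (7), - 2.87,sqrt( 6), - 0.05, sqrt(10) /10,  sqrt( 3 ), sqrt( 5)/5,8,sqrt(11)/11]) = [ - 2.87, - 0.05, sqrt( 11) /11,sqrt (10)/10,  sqrt( 5 ) /5 , sqrt( 3),sqrt( 6 ),sqrt(7 ), 6, 8]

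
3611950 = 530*6815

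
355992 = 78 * 4564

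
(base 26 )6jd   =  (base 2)1000111010011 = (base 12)2783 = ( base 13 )2100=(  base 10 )4563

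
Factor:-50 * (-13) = 650  =  2^1*5^2*13^1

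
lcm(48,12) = 48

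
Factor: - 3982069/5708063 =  - 7^1 *13^1*131^( - 1)* 43573^( -1)*43759^1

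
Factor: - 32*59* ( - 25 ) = 47200  =  2^5*5^2*59^1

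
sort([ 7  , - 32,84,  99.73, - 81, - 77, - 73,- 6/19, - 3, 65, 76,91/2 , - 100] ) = [ -100, - 81, - 77, - 73, - 32,-3, - 6/19, 7,91/2,65,76, 84, 99.73]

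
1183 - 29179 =-27996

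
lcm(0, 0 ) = 0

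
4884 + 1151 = 6035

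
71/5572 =71/5572 = 0.01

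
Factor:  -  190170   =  -2^1*3^2 *5^1 * 2113^1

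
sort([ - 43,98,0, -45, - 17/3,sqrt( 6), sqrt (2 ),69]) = [ - 45, - 43, - 17/3,0, sqrt(2),  sqrt(6), 69, 98 ]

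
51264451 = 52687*973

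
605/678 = 605/678= 0.89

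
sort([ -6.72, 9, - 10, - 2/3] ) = [  -  10, - 6.72, - 2/3, 9 ]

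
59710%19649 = 763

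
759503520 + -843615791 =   -  84112271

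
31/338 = 31/338 = 0.09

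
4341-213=4128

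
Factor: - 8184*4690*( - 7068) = 271290761280= 2^6*3^2*5^1*7^1*11^1*19^1 *31^2 * 67^1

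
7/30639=1/4377=0.00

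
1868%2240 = 1868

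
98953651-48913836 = 50039815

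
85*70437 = 5987145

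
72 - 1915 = - 1843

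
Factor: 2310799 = 19^1  *121621^1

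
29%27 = 2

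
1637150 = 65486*25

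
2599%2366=233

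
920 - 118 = 802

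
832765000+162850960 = 995615960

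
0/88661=0 = 0.00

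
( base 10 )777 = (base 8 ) 1411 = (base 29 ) qn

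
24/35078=12/17539 =0.00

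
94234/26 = 3624 + 5/13 = 3624.38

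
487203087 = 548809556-61606469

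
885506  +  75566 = 961072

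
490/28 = 35/2 = 17.50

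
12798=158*81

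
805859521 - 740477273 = 65382248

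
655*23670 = 15503850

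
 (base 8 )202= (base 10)130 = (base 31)46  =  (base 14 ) 94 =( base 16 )82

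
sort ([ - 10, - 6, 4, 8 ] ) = [ - 10,-6,4,8 ] 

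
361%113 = 22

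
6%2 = 0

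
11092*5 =55460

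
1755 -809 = 946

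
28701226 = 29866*961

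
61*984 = 60024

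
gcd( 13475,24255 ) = 2695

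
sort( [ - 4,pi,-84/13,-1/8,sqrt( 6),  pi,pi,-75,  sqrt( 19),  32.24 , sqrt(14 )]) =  [ - 75, - 84/13 , - 4, - 1/8,sqrt(6) , pi,pi,pi,sqrt(14),sqrt(19),32.24]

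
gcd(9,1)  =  1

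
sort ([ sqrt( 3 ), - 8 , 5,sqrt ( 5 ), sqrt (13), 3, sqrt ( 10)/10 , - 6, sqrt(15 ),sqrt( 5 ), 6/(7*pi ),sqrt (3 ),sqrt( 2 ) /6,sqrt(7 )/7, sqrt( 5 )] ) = [-8  , - 6,  sqrt(2)/6,  6/(7*pi ),sqrt (10) /10,  sqrt( 7 )/7, sqrt( 3), sqrt(3) , sqrt (5), sqrt(5),sqrt (5 ) , 3,sqrt( 13), sqrt(15 ), 5]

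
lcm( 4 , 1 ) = 4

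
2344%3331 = 2344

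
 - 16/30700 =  - 4/7675 = - 0.00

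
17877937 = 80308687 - 62430750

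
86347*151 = 13038397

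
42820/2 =21410 = 21410.00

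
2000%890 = 220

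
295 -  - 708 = 1003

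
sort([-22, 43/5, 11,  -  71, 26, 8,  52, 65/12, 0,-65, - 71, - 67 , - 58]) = [ - 71, - 71, - 67,  -  65, - 58, - 22, 0, 65/12, 8, 43/5, 11, 26, 52 ]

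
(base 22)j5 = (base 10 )423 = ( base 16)1a7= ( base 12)2b3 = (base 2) 110100111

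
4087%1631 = 825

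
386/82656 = 193/41328 = 0.00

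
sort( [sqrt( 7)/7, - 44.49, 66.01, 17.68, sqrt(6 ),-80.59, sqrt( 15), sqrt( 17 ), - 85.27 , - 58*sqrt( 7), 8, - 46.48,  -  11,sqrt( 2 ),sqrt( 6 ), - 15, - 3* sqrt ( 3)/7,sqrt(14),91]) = [-58*sqrt( 7), - 85.27, - 80.59,-46.48,-44.49, - 15, - 11, - 3*sqrt( 3 ) /7, sqrt( 7) /7, sqrt( 2),  sqrt( 6),sqrt(6 ) , sqrt( 14),sqrt( 15), sqrt( 17 ), 8, 17.68, 66.01, 91] 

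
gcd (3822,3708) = 6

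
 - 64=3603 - 3667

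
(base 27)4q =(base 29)4i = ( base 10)134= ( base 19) 71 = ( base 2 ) 10000110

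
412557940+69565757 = 482123697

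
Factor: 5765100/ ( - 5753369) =- 2^2*3^1*5^2*11^1*1747^1*5753369^(-1)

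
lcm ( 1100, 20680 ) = 103400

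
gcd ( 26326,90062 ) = 2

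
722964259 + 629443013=1352407272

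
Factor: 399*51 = 3^2*7^1*17^1*19^1 = 20349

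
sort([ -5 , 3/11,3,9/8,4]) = [ - 5, 3/11,9/8, 3 , 4]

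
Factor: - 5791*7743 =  - 3^1*29^1*89^1*5791^1 = - 44839713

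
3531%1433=665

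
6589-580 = 6009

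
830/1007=830/1007 = 0.82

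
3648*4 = 14592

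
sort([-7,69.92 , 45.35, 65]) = [ - 7,45.35,65,69.92 ]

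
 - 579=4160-4739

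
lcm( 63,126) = 126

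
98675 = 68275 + 30400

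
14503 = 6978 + 7525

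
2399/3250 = 2399/3250 = 0.74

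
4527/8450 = 4527/8450 = 0.54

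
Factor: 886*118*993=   103816164   =  2^2*3^1*59^1*331^1 * 443^1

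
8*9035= 72280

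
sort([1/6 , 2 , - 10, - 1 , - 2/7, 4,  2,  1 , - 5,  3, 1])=[-10 , - 5, - 1,  -  2/7,1/6, 1 , 1, 2,2,3,4 ] 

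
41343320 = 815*50728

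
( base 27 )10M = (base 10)751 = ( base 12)527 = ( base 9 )1024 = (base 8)1357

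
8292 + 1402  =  9694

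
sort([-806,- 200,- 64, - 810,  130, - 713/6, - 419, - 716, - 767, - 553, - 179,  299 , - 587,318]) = [ - 810, - 806 , - 767,-716,-587, - 553, - 419,- 200, - 179,-713/6,-64 , 130,299, 318] 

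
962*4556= 4382872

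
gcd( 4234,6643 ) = 73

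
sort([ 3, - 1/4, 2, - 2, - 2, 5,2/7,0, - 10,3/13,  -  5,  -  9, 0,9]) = [ -10, - 9,  -  5, - 2 ,- 2, - 1/4,0, 0,3/13,2/7,2,3,5 , 9] 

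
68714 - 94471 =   -  25757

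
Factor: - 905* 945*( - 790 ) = 675627750 = 2^1*3^3 * 5^3*7^1 * 79^1*181^1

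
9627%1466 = 831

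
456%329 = 127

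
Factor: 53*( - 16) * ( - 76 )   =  64448 = 2^6  *19^1 * 53^1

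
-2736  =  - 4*684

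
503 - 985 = - 482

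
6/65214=1/10869 = 0.00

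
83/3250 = 83/3250 = 0.03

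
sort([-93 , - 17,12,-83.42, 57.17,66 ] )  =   [ -93, -83.42,  -  17,12,57.17,66 ] 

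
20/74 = 10/37 = 0.27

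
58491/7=8355+ 6/7 = 8355.86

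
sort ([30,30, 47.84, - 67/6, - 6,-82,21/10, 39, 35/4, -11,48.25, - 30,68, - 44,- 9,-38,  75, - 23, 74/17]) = [ - 82,- 44, - 38,  -  30,  -  23, - 67/6, - 11,- 9, -6,21/10, 74/17, 35/4,  30,30,39,47.84,48.25, 68 , 75]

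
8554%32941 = 8554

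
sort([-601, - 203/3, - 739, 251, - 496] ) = [ - 739 ,  -  601, - 496, - 203/3, 251]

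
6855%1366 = 25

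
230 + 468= 698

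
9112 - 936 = 8176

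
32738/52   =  16369/26= 629.58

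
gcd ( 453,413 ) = 1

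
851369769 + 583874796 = 1435244565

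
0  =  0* 7448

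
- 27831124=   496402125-524233249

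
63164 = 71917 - 8753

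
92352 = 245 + 92107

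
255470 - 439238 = -183768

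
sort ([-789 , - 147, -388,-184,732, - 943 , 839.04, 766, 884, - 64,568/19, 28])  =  [ - 943,-789,  -  388, -184, - 147,-64,28,568/19,732, 766,839.04, 884]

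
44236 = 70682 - 26446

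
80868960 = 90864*890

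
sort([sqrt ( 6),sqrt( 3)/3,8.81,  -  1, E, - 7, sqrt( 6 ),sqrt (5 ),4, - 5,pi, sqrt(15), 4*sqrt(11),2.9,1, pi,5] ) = [ - 7,- 5, - 1,sqrt(3)/3,1,sqrt( 5 ),  sqrt (6),sqrt(6 ), E, 2.9,pi,pi,sqrt ( 15 ),4, 5, 8.81,4 * sqrt ( 11)]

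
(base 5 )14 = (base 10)9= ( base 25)9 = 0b1001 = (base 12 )9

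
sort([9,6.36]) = [ 6.36,9]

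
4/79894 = 2/39947 = 0.00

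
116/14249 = 116/14249 =0.01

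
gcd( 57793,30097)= 1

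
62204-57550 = 4654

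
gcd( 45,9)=9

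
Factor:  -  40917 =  - 3^1 *23^1*593^1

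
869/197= 869/197=4.41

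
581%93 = 23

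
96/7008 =1/73 = 0.01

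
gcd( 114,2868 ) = 6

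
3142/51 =3142/51 = 61.61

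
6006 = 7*858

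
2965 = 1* 2965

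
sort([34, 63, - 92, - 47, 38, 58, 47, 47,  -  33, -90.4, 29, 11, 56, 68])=[-92, - 90.4, - 47, - 33, 11 , 29 , 34,38, 47, 47,  56, 58, 63,68 ] 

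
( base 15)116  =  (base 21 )BF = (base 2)11110110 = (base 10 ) 246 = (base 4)3312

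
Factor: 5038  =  2^1*11^1*229^1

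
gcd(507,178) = 1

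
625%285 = 55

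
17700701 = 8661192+9039509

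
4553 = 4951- 398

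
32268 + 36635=68903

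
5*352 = 1760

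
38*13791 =524058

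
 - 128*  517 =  - 66176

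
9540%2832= 1044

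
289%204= 85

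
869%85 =19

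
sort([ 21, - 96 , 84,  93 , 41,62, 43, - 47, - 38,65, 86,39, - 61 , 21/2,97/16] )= [ -96,-61, - 47, - 38,97/16, 21/2,21,39,41,43 , 62, 65,84,86, 93 ] 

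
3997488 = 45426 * 88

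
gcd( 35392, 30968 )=4424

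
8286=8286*1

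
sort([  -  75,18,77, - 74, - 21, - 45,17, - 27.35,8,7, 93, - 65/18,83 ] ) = [  -  75, - 74, - 45, - 27.35, - 21, - 65/18,7,8,17, 18,77,83,93 ]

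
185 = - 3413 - -3598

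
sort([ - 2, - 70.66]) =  [ - 70.66, - 2]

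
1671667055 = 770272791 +901394264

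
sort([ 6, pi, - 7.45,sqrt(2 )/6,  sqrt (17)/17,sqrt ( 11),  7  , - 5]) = [ - 7.45,- 5,sqrt (2)/6,sqrt(17 ) /17,pi,sqrt( 11 ), 6,7]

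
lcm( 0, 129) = 0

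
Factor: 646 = 2^1*17^1  *19^1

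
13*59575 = 774475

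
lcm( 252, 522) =7308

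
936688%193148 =164096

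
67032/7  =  9576 = 9576.00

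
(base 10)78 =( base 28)2m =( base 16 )4E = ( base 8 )116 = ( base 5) 303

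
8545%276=265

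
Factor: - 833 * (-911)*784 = 594948592 = 2^4 *7^4*17^1*911^1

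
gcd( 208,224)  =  16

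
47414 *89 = 4219846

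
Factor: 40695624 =2^3*3^2*389^1*1453^1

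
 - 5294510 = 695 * (- 7618)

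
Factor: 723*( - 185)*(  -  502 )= 2^1*3^1*5^1*37^1 *241^1*251^1=67145010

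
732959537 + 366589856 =1099549393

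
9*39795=358155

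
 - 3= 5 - 8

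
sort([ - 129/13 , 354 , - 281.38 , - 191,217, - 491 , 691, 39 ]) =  [ - 491, - 281.38 ,-191, - 129/13  ,  39,217,  354,691]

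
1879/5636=1879/5636 = 0.33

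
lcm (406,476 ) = 13804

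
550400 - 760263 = - 209863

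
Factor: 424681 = 167^1*2543^1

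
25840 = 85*304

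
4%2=0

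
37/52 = 37/52= 0.71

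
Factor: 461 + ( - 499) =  - 2^1*19^1= - 38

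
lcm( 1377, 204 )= 5508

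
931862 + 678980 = 1610842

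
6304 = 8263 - 1959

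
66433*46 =3055918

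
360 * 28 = 10080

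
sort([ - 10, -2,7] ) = [-10, - 2,7] 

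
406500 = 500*813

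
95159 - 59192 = 35967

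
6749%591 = 248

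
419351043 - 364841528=54509515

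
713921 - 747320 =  - 33399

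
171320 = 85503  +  85817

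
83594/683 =122 + 268/683 = 122.39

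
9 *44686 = 402174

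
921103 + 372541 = 1293644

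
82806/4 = 41403/2 = 20701.50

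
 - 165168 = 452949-618117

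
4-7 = -3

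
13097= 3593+9504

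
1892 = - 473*(  -  4 ) 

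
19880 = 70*284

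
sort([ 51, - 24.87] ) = [ - 24.87,51 ] 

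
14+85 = 99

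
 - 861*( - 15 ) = 12915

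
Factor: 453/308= 2^( - 2 )* 3^1*7^(  -  1 )*11^(  -  1)*151^1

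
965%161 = 160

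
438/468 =73/78 =0.94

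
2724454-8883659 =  - 6159205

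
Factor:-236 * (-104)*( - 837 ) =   -  2^5*3^3*13^1*31^1 * 59^1 = - 20543328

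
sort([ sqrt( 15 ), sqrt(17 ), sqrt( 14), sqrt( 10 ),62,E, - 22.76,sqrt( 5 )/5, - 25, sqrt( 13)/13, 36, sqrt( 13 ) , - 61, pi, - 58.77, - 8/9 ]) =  [ - 61, - 58.77, - 25, - 22.76, - 8/9, sqrt( 13 )/13, sqrt(5 ) /5, E, pi, sqrt(10 ),sqrt( 13 ),  sqrt( 14 ), sqrt( 15 ),sqrt( 17 ),36, 62]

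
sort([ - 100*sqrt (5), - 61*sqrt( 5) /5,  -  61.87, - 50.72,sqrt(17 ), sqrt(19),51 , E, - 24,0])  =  [ - 100*sqrt( 5 ), - 61.87, - 50.72, - 61*sqrt(5) /5, - 24,0, E, sqrt(17), sqrt( 19),  51 ]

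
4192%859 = 756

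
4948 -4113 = 835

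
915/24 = 38  +  1/8 = 38.12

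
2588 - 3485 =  - 897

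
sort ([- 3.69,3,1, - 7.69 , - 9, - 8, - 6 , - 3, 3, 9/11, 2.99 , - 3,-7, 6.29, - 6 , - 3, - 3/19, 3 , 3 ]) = [ - 9, - 8,- 7.69, - 7, - 6,  -  6, - 3.69, - 3, - 3, - 3, - 3/19  ,  9/11,  1,2.99,3, 3,3, 3, 6.29 ]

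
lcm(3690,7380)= 7380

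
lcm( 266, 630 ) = 11970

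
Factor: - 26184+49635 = 23451 = 3^1*7817^1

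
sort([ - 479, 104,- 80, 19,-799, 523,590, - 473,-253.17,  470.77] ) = [-799,  -  479,-473, - 253.17, - 80,19, 104,470.77, 523, 590]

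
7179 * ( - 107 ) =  - 768153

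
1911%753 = 405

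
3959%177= 65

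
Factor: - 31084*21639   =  -2^2*3^1*19^1*409^1*7213^1 = -672626676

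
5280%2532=216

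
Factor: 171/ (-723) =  - 57/241 = - 3^1 * 19^1*241^(  -  1) 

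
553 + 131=684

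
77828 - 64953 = 12875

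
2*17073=34146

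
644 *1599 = 1029756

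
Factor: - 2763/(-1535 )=3^2*5^( - 1 ) = 9/5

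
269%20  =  9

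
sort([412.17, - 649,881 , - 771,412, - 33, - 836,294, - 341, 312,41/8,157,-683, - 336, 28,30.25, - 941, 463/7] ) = [ - 941, - 836, - 771,  -  683 , - 649, - 341, - 336, - 33 , 41/8 , 28, 30.25, 463/7, 157,294,312, 412,412.17, 881 ] 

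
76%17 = 8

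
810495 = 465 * 1743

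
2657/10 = 265  +  7/10 = 265.70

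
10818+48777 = 59595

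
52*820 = 42640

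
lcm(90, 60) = 180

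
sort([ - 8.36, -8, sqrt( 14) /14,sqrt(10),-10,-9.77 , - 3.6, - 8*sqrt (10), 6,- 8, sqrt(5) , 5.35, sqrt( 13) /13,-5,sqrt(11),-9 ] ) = [ - 8*sqrt(10 ),-10,- 9.77, - 9,-8.36, - 8,-8 , - 5,- 3.6,sqrt(14) /14, sqrt( 13)/13,sqrt(5 ),  sqrt(10), sqrt(11),5.35, 6]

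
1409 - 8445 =-7036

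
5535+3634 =9169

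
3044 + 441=3485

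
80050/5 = 16010 =16010.00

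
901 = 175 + 726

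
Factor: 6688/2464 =7^( - 1)*19^1 = 19/7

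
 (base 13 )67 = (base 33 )2j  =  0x55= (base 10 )85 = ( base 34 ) 2H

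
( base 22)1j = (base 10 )41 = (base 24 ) 1h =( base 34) 17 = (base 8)51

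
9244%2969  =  337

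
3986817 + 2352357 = 6339174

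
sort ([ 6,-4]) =[ - 4, 6] 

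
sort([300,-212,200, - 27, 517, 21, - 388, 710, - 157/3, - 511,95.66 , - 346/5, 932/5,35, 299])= [ - 511,  -  388, - 212,- 346/5, - 157/3,-27,21, 35,95.66, 932/5, 200,  299, 300, 517, 710]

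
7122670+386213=7508883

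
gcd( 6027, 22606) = 1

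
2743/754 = 211/58 = 3.64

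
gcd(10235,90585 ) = 5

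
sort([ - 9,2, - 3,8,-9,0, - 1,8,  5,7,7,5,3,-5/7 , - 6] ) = [ -9, - 9 , - 6,-3,-1, - 5/7,0, 2,3, 5,5,7,7, 8 , 8]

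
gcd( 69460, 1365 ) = 5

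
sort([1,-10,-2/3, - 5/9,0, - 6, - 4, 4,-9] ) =[ - 10,-9,  -  6, - 4, - 2/3, - 5/9,0, 1, 4]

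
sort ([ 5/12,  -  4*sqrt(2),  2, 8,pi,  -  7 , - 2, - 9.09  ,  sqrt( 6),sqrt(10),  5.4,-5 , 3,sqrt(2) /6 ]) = [ - 9.09, - 7, - 4*sqrt(2 ), - 5,- 2 , sqrt(2 )/6 , 5/12,2 , sqrt(6),  3, pi , sqrt(10 ), 5.4 , 8 ] 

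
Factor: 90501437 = 13^1*6961649^1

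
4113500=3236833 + 876667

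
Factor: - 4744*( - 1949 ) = 2^3*593^1*1949^1 = 9246056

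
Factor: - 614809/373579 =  - 13^1*167^(-1)*2237^( - 1)*47293^1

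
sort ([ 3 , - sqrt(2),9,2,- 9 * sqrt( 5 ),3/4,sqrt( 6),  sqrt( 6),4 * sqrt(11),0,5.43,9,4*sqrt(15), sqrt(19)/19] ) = [-9 * sqrt( 5), - sqrt ( 2 ),0,sqrt( 19) /19, 3/4,2, sqrt( 6) , sqrt( 6 ),3 , 5.43,  9,9, 4* sqrt(11 ),4* sqrt( 15)] 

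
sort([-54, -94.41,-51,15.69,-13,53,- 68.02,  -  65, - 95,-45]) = [ - 95, - 94.41, -68.02, - 65, - 54 , - 51,  -  45,-13,15.69,53]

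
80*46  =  3680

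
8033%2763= 2507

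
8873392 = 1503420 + 7369972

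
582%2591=582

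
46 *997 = 45862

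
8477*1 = 8477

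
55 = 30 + 25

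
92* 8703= 800676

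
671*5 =3355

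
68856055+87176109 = 156032164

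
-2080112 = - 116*17932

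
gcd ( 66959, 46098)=1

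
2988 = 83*36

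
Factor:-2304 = - 2^8*3^2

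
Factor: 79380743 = 13^1*29^1*239^1 * 881^1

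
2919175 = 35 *83405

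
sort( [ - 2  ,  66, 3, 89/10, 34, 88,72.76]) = [ - 2,3,89/10, 34, 66, 72.76, 88]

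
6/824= 3/412 = 0.01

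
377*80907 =30501939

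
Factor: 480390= 2^1*3^1*5^1*67^1*239^1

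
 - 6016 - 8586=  - 14602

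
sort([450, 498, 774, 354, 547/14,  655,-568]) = [  -  568, 547/14, 354, 450,  498, 655, 774]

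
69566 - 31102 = 38464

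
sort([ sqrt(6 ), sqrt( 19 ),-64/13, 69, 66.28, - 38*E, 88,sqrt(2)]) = [-38*E ,-64/13, sqrt( 2 ), sqrt (6),sqrt(19),66.28,69,88]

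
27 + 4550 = 4577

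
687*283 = 194421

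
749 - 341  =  408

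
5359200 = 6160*870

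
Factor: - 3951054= - 2^1* 3^2 * 219503^1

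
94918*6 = 569508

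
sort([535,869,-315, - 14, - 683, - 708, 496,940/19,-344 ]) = [ - 708,  -  683, - 344,-315, - 14,940/19,496,535,869 ] 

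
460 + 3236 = 3696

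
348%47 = 19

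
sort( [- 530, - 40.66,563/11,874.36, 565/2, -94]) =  [ -530, -94, - 40.66, 563/11 , 565/2, 874.36]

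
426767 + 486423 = 913190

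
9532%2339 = 176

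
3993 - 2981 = 1012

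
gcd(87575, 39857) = 1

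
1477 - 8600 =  - 7123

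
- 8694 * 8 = - 69552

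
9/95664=3/31888 = 0.00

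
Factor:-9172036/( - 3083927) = 2^2*7^(-1)*11^( - 3)*331^( - 1) * 661^1*3469^1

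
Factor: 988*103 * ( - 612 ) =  - 2^4*3^2*13^1 * 17^1 * 19^1*103^1 = -  62279568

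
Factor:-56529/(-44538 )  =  2^( -1)*3^1*11^1 * 13^( - 1) = 33/26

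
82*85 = 6970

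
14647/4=14647/4 = 3661.75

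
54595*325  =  17743375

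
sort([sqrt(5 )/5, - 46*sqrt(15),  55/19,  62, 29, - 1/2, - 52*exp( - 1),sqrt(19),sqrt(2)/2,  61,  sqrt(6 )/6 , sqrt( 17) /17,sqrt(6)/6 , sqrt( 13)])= [ - 46*sqrt(15), - 52 * exp ( - 1 ), - 1/2 , sqrt(17)/17,  sqrt( 6)/6,  sqrt( 6)/6,sqrt(5)/5,sqrt( 2)/2, 55/19, sqrt(13 ), sqrt(19),  29,61,62]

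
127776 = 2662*48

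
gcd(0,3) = 3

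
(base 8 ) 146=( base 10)102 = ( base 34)30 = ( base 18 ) 5c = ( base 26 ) 3O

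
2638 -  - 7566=10204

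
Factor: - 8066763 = -3^3*109^1 *2741^1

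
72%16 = 8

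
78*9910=772980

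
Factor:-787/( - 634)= 2^( - 1)*317^(  -  1 )*787^1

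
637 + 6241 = 6878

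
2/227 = 2/227= 0.01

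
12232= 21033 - 8801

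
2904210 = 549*5290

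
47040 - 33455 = 13585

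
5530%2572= 386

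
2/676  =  1/338 = 0.00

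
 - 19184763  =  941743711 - 960928474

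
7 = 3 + 4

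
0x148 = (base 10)328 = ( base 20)G8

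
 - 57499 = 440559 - 498058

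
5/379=5/379 = 0.01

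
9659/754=743/58 =12.81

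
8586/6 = 1431=1431.00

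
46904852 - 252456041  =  -205551189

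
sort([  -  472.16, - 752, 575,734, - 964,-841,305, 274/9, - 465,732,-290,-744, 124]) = [ - 964,-841, - 752, - 744, - 472.16, - 465, - 290,274/9,124,305, 575, 732,734]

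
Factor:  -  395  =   - 5^1*79^1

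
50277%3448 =2005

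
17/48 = 17/48 = 0.35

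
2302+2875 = 5177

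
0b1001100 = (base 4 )1030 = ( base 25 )31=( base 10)76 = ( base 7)136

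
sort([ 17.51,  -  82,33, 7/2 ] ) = [ - 82, 7/2,17.51 , 33]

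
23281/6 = 3880+1/6 = 3880.17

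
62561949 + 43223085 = 105785034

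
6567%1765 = 1272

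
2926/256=1463/128= 11.43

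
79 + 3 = 82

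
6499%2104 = 187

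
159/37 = 159/37 =4.30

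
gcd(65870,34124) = 2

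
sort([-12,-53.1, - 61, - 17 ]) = [ -61,-53.1  , - 17, - 12 ]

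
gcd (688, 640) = 16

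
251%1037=251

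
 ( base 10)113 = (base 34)3B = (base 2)1110001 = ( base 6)305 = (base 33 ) 3E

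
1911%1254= 657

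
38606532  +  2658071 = 41264603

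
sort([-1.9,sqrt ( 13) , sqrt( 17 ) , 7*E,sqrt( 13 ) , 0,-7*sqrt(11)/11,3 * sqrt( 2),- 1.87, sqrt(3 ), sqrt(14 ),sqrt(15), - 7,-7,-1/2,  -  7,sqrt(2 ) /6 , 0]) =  [  -  7,-7,-7 ,  -  7*sqrt( 11)/11,  -  1.9,-1.87,-1/2,  0,0 , sqrt( 2) /6,sqrt ( 3 ), sqrt(13 ), sqrt(13), sqrt(14 ), sqrt(15 ),sqrt(17),3*sqrt( 2) , 7*E ] 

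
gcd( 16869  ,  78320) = 1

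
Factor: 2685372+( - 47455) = 2637917 = 127^1*20771^1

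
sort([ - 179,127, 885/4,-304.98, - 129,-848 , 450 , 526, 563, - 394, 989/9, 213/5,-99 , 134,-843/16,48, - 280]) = [ - 848, - 394, - 304.98,  -  280, - 179, - 129,-99,-843/16, 213/5,48, 989/9, 127, 134, 885/4,450, 526 , 563 ] 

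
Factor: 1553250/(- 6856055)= - 2^1 * 3^1*5^2*109^1*72169^( - 1) = - 16350/72169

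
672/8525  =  672/8525 = 0.08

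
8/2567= 8/2567 =0.00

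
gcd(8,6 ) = 2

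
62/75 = 62/75= 0.83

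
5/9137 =5/9137 = 0.00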